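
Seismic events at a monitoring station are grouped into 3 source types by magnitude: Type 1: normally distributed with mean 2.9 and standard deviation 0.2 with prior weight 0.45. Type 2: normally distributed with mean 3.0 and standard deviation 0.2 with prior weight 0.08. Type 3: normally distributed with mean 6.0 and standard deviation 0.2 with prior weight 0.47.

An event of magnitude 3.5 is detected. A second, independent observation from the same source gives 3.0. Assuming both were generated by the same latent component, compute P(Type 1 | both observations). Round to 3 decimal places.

0.557

The responsibility of component k is π_k f_k(x) divided by Σ_j π_j f_j(x).
Since both observations come from the same component, the likelihood for component k is f_k(x₁)·f_k(x₂).
  f_1 = [(1/(0.2·√(2π)))·exp(−(3.5−2.9)²/(2·0.2²)) = 1.994711·exp(-4.50000) = 0.0221592] × [1.76033] = 0.0390075
  f_2 = [(1/(0.2·√(2π)))·exp(−(3.5−3.0)²/(2·0.2²)) = 1.994711·exp(-3.12500) = 0.0876415] × [1.99471] = 0.17482
  f_3 = [(1/(0.2·√(2π)))·exp(−(3.5−6.0)²/(2·0.2²)) = 1.994711·exp(-78.12500) = 2.3476e-34] × [2.76535e-49] = 6.49194e-83
Unnormalised posteriors:
  π_1·f_1 = 0.45 × 0.0390075 = 0.0175534
  π_2·f_2 = 0.08 × 0.17482 = 0.0139856
  π_3·f_3 = 0.47 × 6.49194e-83 = 3.05121e-83
Evidence: 0.0175534 + 0.0139856 + 3.05121e-83 = 0.0315389
Responsibility of Type 1: 0.0175534 / 0.0315389 ≈ 0.557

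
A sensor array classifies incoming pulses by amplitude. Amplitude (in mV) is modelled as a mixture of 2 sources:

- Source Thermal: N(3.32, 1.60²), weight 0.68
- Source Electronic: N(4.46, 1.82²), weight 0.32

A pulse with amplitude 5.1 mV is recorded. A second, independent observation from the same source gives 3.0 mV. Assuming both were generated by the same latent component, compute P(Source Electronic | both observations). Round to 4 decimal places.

0.3195

The responsibility of component k is π_k f_k(x) divided by Σ_j π_j f_j(x).
Since both observations come from the same component, the likelihood for component k is f_k(x₁)·f_k(x₂).
  f_Thermal = [(1/(1.60·√(2π)))·exp(−(5.1−3.32)²/(2·1.60²)) = 0.249339·exp(-0.61883) = 0.134288] × [0.244402] = 0.0328202
  f_Electronic = [(1/(1.82·√(2π)))·exp(−(5.1−4.46)²/(2·1.82²)) = 0.219199·exp(-0.06183) = 0.206057] × [0.158891] = 0.0327406
Multiply by the mixture weights:
  π_Thermal·f_Thermal = 0.68 × 0.0328202 = 0.0223177
  π_Electronic·f_Electronic = 0.32 × 0.0327406 = 0.010477
Denominator: 0.0223177 + 0.010477 = 0.0327947
Responsibility of Source Electronic: 0.010477 / 0.0327947 ≈ 0.3195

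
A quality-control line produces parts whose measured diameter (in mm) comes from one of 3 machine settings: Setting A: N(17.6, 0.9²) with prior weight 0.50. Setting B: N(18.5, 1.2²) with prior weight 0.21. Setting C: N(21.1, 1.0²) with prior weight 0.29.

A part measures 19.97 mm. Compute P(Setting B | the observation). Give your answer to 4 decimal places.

Apply Bayes' rule: the posterior for each component is proportional to its prior times its likelihood at x.
Evaluate each component's likelihood at the observed value:
  p_A = (1/(0.9·√(2π)))·exp(−(19.97−17.6)²/(2·0.9²)) = 0.443269·exp(-3.46722) = 0.0138316
  p_B = (1/(1.2·√(2π)))·exp(−(19.97−18.5)²/(2·1.2²)) = 0.332452·exp(-0.75031) = 0.15699
  p_C = (1/(1.0·√(2π)))·exp(−(19.97−21.1)²/(2·1.0²)) = 0.398942·exp(-0.63845) = 0.210686
Unnormalised posteriors:
  w_A·p_A = 0.50 × 0.0138316 = 0.00691579
  w_B·p_B = 0.21 × 0.15699 = 0.0329679
  w_C·p_C = 0.29 × 0.210686 = 0.0610988
Normaliser: 0.00691579 + 0.0329679 + 0.0610988 = 0.100983
P(Setting B | data) ≈ 0.3265

0.3265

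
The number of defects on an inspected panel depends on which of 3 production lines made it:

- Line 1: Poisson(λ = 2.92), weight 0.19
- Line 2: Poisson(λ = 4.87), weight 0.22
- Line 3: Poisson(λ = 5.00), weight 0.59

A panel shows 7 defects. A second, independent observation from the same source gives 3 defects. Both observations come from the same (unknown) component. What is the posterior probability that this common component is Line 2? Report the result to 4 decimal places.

0.2533

The responsibility of component k is w_k f_k(x) divided by Σ_j w_j f_j(x).
Since both observations come from the same component, the likelihood for component k is f_k(x₁)·f_k(x₂).
  p_1 = [e^(−2.92)·2.92^7/7! = 0.0193691] × [0.223799] = 0.00433478
  p_2 = [e^(−4.87)·4.87^7/7! = 0.0989141] × [0.147714] = 0.014611
  p_3 = [e^(−5.00)·5.00^7/7! = 0.104445] × [0.140374] = 0.0146613
Unnormalised posteriors:
  w_1·p_1 = 0.19 × 0.00433478 = 0.000823608
  w_2·p_2 = 0.22 × 0.014611 = 0.00321442
  w_3·p_3 = 0.59 × 0.0146613 = 0.00865019
Evidence: 0.000823608 + 0.00321442 + 0.00865019 = 0.0126882
So the posterior for Line 2 is 0.00321442 / 0.0126882 ≈ 0.2533.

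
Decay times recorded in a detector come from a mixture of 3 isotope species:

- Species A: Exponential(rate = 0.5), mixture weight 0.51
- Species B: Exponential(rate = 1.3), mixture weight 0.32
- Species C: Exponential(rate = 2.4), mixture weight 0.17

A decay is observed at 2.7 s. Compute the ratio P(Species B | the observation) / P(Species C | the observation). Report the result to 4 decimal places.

19.8741

The posterior odds equal the prior odds times the likelihood ratio: (π_i/π_j)·(f_i(x)/f_j(x)).
Exponential densities:
  f_A = 0.12962
  f_B = 0.038866
  f_C = 0.00368115
0.0124371 / 0.000625795 ≈ 19.8741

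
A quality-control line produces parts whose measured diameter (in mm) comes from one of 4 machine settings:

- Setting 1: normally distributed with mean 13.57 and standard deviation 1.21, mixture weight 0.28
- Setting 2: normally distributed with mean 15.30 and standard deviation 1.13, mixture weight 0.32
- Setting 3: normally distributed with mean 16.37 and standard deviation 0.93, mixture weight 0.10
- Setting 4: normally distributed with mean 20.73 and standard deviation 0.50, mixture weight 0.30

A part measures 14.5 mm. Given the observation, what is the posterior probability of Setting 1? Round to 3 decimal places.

Apply Bayes' rule: the posterior for each component is proportional to its prior times its likelihood at x.
Normal densities:
  L_1 = 0.245385
  L_2 = 0.274786
  L_3 = 0.0568164
  L_4 = 1.54698e-34
Unnormalised posteriors:
  P(Z=1)·L_1 = 0.28 × 0.245385 = 0.0687077
  P(Z=2)·L_2 = 0.32 × 0.274786 = 0.0879315
  P(Z=3)·L_3 = 0.10 × 0.0568164 = 0.00568164
  P(Z=4)·L_4 = 0.30 × 1.54698e-34 = 4.64093e-35
Normaliser: 0.0687077 + 0.0879315 + 0.00568164 + 4.64093e-35 = 0.162321
So the posterior for Setting 1 is 0.0687077 / 0.162321 ≈ 0.423.

0.423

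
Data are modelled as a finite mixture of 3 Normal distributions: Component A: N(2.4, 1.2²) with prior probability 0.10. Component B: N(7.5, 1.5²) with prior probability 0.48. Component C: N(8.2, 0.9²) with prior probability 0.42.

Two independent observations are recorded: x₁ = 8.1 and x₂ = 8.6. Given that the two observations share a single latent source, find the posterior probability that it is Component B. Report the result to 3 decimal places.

P(component k | x) = π_k·f_k(x) / marginal(x), where marginal(x) = Σ_j π_j·f_j(x).
Since both observations come from the same component, the likelihood for component k is f_k(x₁)·f_k(x₂).
  L_A = [(1/(1.2·√(2π)))·exp(−(8.1−2.4)²/(2·1.2²)) = 0.332452·exp(-11.28125) = 4.19126e-06] × [5.31011e-07] = 2.2256e-12
  L_B = [(1/(1.5·√(2π)))·exp(−(8.1−7.5)²/(2·1.5²)) = 0.265962·exp(-0.08000) = 0.245513] × [0.203255] = 0.0499019
  L_C = [(1/(0.9·√(2π)))·exp(−(8.1−8.2)²/(2·0.9²)) = 0.443269·exp(-0.00617) = 0.440541] × [0.401582] = 0.176914
Multiply by the mixture weights:
  π_A·L_A = 0.10 × 2.2256e-12 = 2.2256e-13
  π_B·L_B = 0.48 × 0.0499019 = 0.0239529
  π_C·L_C = 0.42 × 0.176914 = 0.0743037
Denominator: 2.2256e-13 + 0.0239529 + 0.0743037 = 0.0982566
P(Component B | x₁, x₂) = 0.0239529 / 0.0982566 ≈ 0.244

0.244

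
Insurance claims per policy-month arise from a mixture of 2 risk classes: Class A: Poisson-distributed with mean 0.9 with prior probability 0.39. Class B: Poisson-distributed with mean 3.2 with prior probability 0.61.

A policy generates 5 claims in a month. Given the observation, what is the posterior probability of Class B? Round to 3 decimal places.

Apply Bayes' rule: the posterior for each component is proportional to its prior times its likelihood at x.
Component likelihoods at x = 5 claims:
  f_A = e^(−0.9)·0.9^5/5! = 0.00200063
  f_B = e^(−3.2)·3.2^5/5! = 0.113979
Weight by the priors:
  w_A·f_A = 0.39 × 0.00200063 = 0.000780245
  w_B·f_B = 0.61 × 0.113979 = 0.0695274
Evidence: 0.000780245 + 0.0695274 = 0.0703077
Responsibility of Class B: 0.0695274 / 0.0703077 ≈ 0.989

0.989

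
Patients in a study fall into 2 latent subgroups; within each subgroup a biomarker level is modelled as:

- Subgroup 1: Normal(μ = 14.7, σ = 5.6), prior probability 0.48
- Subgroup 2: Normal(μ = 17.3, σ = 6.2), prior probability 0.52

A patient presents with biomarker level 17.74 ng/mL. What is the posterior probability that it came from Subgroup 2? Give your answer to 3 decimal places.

The responsibility of component k is π_k f_k(x) divided by Σ_j π_j f_j(x).
Evaluate each component's likelihood at the observed value:
  f_1 = (1/(5.6·√(2π)))·exp(−(17.74−14.7)²/(2·5.6²)) = 0.071240·exp(-0.14735) = 0.0614795
  f_2 = (1/(6.2·√(2π)))·exp(−(17.74−17.3)²/(2·6.2²)) = 0.064346·exp(-0.00252) = 0.0641837
Prior × likelihood for each component:
  π_1·f_1 = 0.48 × 0.0614795 = 0.0295101
  π_2·f_2 = 0.52 × 0.0641837 = 0.0333755
Denominator: 0.0295101 + 0.0333755 = 0.0628857
Responsibility of Subgroup 2: 0.0333755 / 0.0628857 ≈ 0.531

0.531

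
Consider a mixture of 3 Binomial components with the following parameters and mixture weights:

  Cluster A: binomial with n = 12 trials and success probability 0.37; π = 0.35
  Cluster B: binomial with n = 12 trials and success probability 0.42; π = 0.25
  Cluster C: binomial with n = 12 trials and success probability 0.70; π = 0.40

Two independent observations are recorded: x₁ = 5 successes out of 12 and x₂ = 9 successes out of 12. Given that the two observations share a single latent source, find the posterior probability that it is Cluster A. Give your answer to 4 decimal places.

0.1250

The responsibility of component k is π_k f_k(x) divided by Σ_j π_j f_j(x).
Since both observations come from the same component, the likelihood for component k is f_k(x₁)·f_k(x₂).
  p_A = [C(12,5)·0.37^5·0.63^7 = 792·0.0069344·0.0393898 = 0.21633] × [0.00714924] = 0.0015466
  p_B = [C(12,5)·0.42^5·0.58^7 = 792·0.0130691·0.0220798 = 0.228543] × [0.0174562] = 0.00398949
  p_C = [C(12,5)·0.70^5·0.30^7 = 792·0.16807·0.0002187 = 0.0291115] × [0.2397] = 0.00697803
Prior × likelihood for each component:
  π_A·p_A = 0.35 × 0.0015466 = 0.000541309
  π_B·p_B = 0.25 × 0.00398949 = 0.000997374
  π_C·p_C = 0.40 × 0.00697803 = 0.00279121
Evidence: 0.000541309 + 0.000997374 + 0.00279121 = 0.0043299
Responsibility of Cluster A: 0.000541309 / 0.0043299 ≈ 0.1250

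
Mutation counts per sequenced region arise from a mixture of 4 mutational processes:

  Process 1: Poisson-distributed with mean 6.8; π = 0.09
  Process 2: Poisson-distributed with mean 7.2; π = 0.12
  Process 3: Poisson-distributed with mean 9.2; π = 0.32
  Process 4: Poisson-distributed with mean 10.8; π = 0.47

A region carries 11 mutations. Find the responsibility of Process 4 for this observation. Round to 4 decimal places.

0.5713

By Bayes' theorem, P(k | x) = π_k f_k(x) / Σ_j π_j f_j(x).
Component likelihoods at x = 11 mutations:
  p_1 = e^(−6.8)·6.8^11/11! = 0.0401088
  p_2 = e^(−7.2)·7.2^11/11! = 0.0504175
  p_3 = e^(−9.2)·9.2^11/11! = 0.101158
  p_4 = e^(−10.8)·10.8^11/11! = 0.119159
Prior × likelihood for each component:
  π_1·p_1 = 0.09 × 0.0401088 = 0.00360979
  π_2·p_2 = 0.12 × 0.0504175 = 0.0060501
  π_3·p_3 = 0.32 × 0.101158 = 0.0323706
  π_4·p_4 = 0.47 × 0.119159 = 0.0560045
Normaliser: 0.00360979 + 0.0060501 + 0.0323706 + 0.0560045 = 0.098035
P(Process 4 | the observation) ≈ 0.5713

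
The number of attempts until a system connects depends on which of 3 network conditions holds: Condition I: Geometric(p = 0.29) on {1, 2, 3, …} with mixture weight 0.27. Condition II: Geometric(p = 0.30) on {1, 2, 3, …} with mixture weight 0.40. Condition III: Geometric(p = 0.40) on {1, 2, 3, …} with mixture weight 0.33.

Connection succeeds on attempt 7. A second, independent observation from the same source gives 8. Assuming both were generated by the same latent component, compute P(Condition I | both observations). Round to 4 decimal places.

0.3877

Apply Bayes' rule: the posterior for each component is proportional to its prior times its likelihood at x.
Since both observations come from the same component, the likelihood for component k is f_k(x₁)·f_k(x₂).
  L_I = [0.29·(1−0.29)^6 = 0.29·0.1281 = 0.0371491] × [0.0263758] = 0.000979839
  L_II = [0.30·(1−0.30)^6 = 0.30·0.117649 = 0.0352947] × [0.0247063] = 0.000872001
  L_III = [0.40·(1−0.40)^6 = 0.40·0.046656 = 0.0186624] × [0.0111974] = 0.000208971
Unnormalised posteriors:
  w_I·L_I = 0.27 × 0.000979839 = 0.000264556
  w_II·L_II = 0.40 × 0.000872001 = 0.0003488
  w_III·L_III = 0.33 × 0.000208971 = 6.89605e-05
Sum: 0.000264556 + 0.0003488 + 6.89605e-05 = 0.000682317
P(Condition I | data) = 0.000264556 / 0.000682317 ≈ 0.3877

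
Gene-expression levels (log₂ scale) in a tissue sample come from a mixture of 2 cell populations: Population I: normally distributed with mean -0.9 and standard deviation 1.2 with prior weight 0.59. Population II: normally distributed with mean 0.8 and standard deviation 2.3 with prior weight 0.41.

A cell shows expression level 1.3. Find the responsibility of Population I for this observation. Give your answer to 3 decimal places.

The responsibility of component k is π_k f_k(x) divided by Σ_j π_j f_j(x).
Evaluate each component's likelihood at the observed value:
  f_I = (1/(1.2·√(2π)))·exp(−(1.3−-0.9)²/(2·1.2²)) = 0.332452·exp(-1.68056) = 0.061926
  f_II = (1/(2.3·√(2π)))·exp(−(1.3−0.8)²/(2·2.3²)) = 0.173453·exp(-0.02363) = 0.169403
Weight by the priors:
  π_I·f_I = 0.59 × 0.061926 = 0.0365363
  π_II·f_II = 0.41 × 0.169403 = 0.0694551
Denominator: 0.0365363 + 0.0694551 = 0.105991
Responsibility of Population I: 0.0365363 / 0.105991 ≈ 0.345

0.345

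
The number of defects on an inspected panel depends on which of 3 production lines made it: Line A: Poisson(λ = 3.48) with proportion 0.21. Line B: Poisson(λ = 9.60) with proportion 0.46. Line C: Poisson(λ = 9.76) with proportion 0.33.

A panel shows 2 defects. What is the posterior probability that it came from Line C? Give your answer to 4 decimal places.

0.0218

Apply Bayes' rule: the posterior for each component is proportional to its prior times its likelihood at x.
Component likelihoods at x = 2 defects:
  f_A = 0.186545
  f_B = 0.00312094
  f_C = 0.00274888
Multiply by the mixture weights:
  π_A·f_A = 0.21 × 0.186545 = 0.0391745
  π_B·f_B = 0.46 × 0.00312094 = 0.00143563
  π_C·f_C = 0.33 × 0.00274888 = 0.00090713
Normaliser: 0.0391745 + 0.00143563 + 0.00090713 = 0.0415172
Responsibility of Line C: 0.00090713 / 0.0415172 ≈ 0.0218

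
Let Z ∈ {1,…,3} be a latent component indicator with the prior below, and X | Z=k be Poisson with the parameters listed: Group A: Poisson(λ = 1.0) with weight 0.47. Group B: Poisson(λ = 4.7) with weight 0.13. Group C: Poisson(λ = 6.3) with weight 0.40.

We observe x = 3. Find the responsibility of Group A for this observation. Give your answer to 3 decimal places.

P(component k | x) = w_k·f_k(x) / marginal(x), where marginal(x) = Σ_j w_j·f_j(x).
Poisson probabilities:
  f_A = e^(−1.0)·1.0^3/3! = 0.0613132
  f_B = e^(−4.7)·4.7^3/3! = 0.157383
  f_C = e^(−6.3)·6.3^3/3! = 0.0765271
Unnormalised posteriors:
  w_A·f_A = 0.47 × 0.0613132 = 0.0288172
  w_B·f_B = 0.13 × 0.157383 = 0.0204598
  w_C·f_C = 0.40 × 0.0765271 = 0.0306108
Sum: 0.0288172 + 0.0204598 + 0.0306108 = 0.0798879
So the posterior for Group A is 0.0288172 / 0.0798879 ≈ 0.361.

0.361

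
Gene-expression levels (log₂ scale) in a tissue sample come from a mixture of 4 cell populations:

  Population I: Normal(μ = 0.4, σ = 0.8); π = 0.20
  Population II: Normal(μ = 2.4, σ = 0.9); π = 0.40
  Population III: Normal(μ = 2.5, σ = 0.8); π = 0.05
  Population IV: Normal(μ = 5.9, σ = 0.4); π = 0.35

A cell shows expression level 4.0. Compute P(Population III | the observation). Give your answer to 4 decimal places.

0.1053

Apply Bayes' rule: the posterior for each component is proportional to its prior times its likelihood at x.
Component likelihoods at x = 4.0:
  f_I = (1/(0.8·√(2π)))·exp(−(4.0−0.4)²/(2·0.8²)) = 0.498678·exp(-10.12500) = 1.99797e-05
  f_II = (1/(0.9·√(2π)))·exp(−(4.0−2.4)²/(2·0.9²)) = 0.443269·exp(-1.58025) = 0.0912799
  f_III = (1/(0.8·√(2π)))·exp(−(4.0−2.5)²/(2·0.8²)) = 0.498678·exp(-1.75781) = 0.0859828
  f_IV = (1/(0.4·√(2π)))·exp(−(4.0−5.9)²/(2·0.4²)) = 0.997356·exp(-11.28125) = 1.25738e-05
Prior × likelihood for each component:
  π_I·f_I = 0.20 × 1.99797e-05 = 3.99594e-06
  π_II·f_II = 0.40 × 0.0912799 = 0.036512
  π_III·f_III = 0.05 × 0.0859828 = 0.00429914
  π_IV·f_IV = 0.35 × 1.25738e-05 = 4.40082e-06
Sum: 3.99594e-06 + 0.036512 + 0.00429914 + 4.40082e-06 = 0.0408195
P(Population III | x) = 0.00429914 / 0.0408195 ≈ 0.1053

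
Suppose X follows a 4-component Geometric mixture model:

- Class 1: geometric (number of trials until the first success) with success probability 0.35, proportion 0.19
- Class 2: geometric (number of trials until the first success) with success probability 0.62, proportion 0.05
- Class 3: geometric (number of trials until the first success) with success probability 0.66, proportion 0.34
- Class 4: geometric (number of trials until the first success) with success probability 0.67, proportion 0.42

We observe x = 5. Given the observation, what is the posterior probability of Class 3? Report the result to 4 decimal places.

Posterior ∝ prior × likelihood, so P(k | x) ∝ P(Z=k) f_k(x); normalise over all components.
Component likelihoods at x = 5:
  p_1 = 0.35·(1−0.35)^4 = 0.35·0.178506 = 0.0624772
  p_2 = 0.62·(1−0.62)^4 = 0.62·0.0208514 = 0.0129278
  p_3 = 0.66·(1−0.66)^4 = 0.66·0.0133634 = 0.00881982
  p_4 = 0.67·(1−0.67)^4 = 0.67·0.0118592 = 0.00794567
Prior × likelihood for each component:
  P(Z=1)·p_1 = 0.19 × 0.0624772 = 0.0118707
  P(Z=2)·p_2 = 0.05 × 0.0129278 = 0.000646392
  P(Z=3)·p_3 = 0.34 × 0.00881982 = 0.00299874
  P(Z=4)·p_4 = 0.42 × 0.00794567 = 0.00333718
Sum: 0.0118707 + 0.000646392 + 0.00299874 + 0.00333718 = 0.018853
P(Class 3 | the observation) ≈ 0.1591

0.1591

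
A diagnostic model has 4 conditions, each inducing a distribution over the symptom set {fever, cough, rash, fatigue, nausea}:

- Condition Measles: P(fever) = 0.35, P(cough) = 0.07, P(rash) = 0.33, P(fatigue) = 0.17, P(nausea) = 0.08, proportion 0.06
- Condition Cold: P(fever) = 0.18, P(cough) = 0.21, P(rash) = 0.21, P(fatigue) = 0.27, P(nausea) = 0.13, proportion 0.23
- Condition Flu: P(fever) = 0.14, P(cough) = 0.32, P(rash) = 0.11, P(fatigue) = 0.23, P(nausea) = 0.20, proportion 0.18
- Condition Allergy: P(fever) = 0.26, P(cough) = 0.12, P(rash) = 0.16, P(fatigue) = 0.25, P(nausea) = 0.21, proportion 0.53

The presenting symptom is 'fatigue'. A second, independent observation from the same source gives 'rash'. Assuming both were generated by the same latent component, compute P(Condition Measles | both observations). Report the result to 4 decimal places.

0.0798

Apply Bayes' rule: the posterior for each component is proportional to its prior times its likelihood at x.
Since both observations come from the same component, the likelihood for component k is f_k(x₁)·f_k(x₂).
  L_Measles = [P(fatigue | comp) = 0.17] × [0.33] = 0.0561
  L_Cold = [P(fatigue | comp) = 0.27] × [0.21] = 0.0567
  L_Flu = [P(fatigue | comp) = 0.23] × [0.11] = 0.0253
  L_Allergy = [P(fatigue | comp) = 0.25] × [0.16] = 0.04
Unnormalised posteriors:
  w_Measles·L_Measles = 0.06 × 0.0561 = 0.003366
  w_Cold·L_Cold = 0.23 × 0.0567 = 0.013041
  w_Flu·L_Flu = 0.18 × 0.0253 = 0.004554
  w_Allergy·L_Allergy = 0.53 × 0.04 = 0.0212
Sum: 0.003366 + 0.013041 + 0.004554 + 0.0212 = 0.042161
P(Condition Measles | x) = 0.003366 / 0.042161 ≈ 0.0798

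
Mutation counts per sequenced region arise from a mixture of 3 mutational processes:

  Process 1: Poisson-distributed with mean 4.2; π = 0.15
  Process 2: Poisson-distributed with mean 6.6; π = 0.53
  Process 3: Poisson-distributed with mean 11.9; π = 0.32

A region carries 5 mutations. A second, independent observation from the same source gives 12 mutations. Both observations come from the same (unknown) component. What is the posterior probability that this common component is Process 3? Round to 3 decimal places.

0.250

The responsibility of component k is π_k f_k(x) divided by Σ_j π_j f_j(x).
Since both observations come from the same component, the likelihood for component k is f_k(x₁)·f_k(x₂).
  L_1 = [e^(−4.2)·4.2^5/5! = 0.163316] × [0.00094323] = 0.000154044
  L_2 = [e^(−6.6)·6.6^5/5! = 0.141969] × [0.019402] = 0.00275449
  L_3 = [e^(−11.9)·11.9^5/5! = 0.0135036] × [0.11432] = 0.00154373
Weight by the priors:
  π_1·L_1 = 0.15 × 0.000154044 = 2.31067e-05
  π_2·L_2 = 0.53 × 0.00275449 = 0.00145988
  π_3·L_3 = 0.32 × 0.00154373 = 0.000493994
Denominator: 2.31067e-05 + 0.00145988 + 0.000493994 = 0.00197698
So the posterior for Process 3 is 0.000493994 / 0.00197698 ≈ 0.250.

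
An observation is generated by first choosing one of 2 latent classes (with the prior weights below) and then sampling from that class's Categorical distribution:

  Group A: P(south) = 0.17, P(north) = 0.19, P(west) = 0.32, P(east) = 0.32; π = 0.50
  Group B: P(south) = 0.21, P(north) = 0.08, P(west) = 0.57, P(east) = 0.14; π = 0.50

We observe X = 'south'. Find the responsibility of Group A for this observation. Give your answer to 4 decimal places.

0.4474

P(component k | x) = w_k·f_k(x) / marginal(x), where marginal(x) = Σ_j w_j·f_j(x).
Categorical probabilities:
  L_A = P(south | comp) = 0.17
  L_B = P(south | comp) = 0.21
Prior × likelihood for each component:
  w_A·L_A = 0.50 × 0.17 = 0.085
  w_B·L_B = 0.50 × 0.21 = 0.105
Denominator: 0.085 + 0.105 = 0.19
Responsibility of Group A: 0.085 / 0.19 ≈ 0.4474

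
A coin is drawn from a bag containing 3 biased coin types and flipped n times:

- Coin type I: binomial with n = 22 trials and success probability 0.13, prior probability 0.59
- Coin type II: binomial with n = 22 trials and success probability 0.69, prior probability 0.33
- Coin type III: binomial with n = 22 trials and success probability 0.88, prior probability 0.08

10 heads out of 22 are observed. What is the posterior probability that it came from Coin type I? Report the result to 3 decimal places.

P(component k | x) = P(Z=k)·f_k(x) / marginal(x), where marginal(x) = Σ_j P(Z=j)·f_j(x).
Component likelihoods at x = 10 heads out of 22:
  f_I = C(22,10)·0.13^10·0.87^12 = 646646·1.37858e-09·0.188032 = 0.000167622
  f_II = C(22,10)·0.69^10·0.31^12 = 646646·0.0244619·7.87663e-07 = 0.0124594
  f_III = C(22,10)·0.88^10·0.12^12 = 646646·0.278501·8.9161e-12 = 1.60571e-06
Weight by the priors:
  P(Z=I)·f_I = 0.59 × 0.000167622 = 9.8897e-05
  P(Z=II)·f_II = 0.33 × 0.0124594 = 0.00411161
  P(Z=III)·f_III = 0.08 × 1.60571e-06 = 1.28457e-07
Normaliser: 9.8897e-05 + 0.00411161 + 1.28457e-07 = 0.00421063
Responsibility of Coin type I: 9.8897e-05 / 0.00421063 ≈ 0.023

0.023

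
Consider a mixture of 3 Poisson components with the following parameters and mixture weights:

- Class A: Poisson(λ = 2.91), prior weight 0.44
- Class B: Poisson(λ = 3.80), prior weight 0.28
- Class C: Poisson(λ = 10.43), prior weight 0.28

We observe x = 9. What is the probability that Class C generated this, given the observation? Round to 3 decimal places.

Posterior ∝ prior × likelihood, so P(k | x) ∝ π_k f_k(x); normalise over all components.
Evaluate each component's likelihood at the observed value:
  L_A = e^(−2.91)·2.91^9/9! = 0.00224635
  L_B = e^(−3.80)·3.80^9/9! = 0.0101852
  L_C = e^(−10.43)·10.43^9/9! = 0.118879
Unnormalised posteriors:
  π_A·L_A = 0.44 × 0.00224635 = 0.000988393
  π_B·L_B = 0.28 × 0.0101852 = 0.00285186
  π_C·L_C = 0.28 × 0.118879 = 0.0332861
Marginal: 0.000988393 + 0.00285186 + 0.0332861 = 0.0371263
Responsibility of Class C: 0.0332861 / 0.0371263 ≈ 0.897

0.897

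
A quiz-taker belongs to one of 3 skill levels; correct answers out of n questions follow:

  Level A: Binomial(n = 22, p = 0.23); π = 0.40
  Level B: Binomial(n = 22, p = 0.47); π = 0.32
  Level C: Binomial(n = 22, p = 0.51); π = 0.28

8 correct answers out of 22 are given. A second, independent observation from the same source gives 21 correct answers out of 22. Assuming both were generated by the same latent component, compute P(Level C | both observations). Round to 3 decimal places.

The responsibility of component k is P(Z=k) f_k(x) divided by Σ_j P(Z=j) f_j(x).
Since both observations come from the same component, the likelihood for component k is f_k(x₁)·f_k(x₂).
  L_A = [0.0644957] × [6.68649e-13] = 4.31249e-14
  L_B = [0.105071] × [1.51619e-06] = 1.59308e-07
  L_C = [0.06732] × [7.79099e-06] = 5.24489e-07
Prior × likelihood for each component:
  P(Z=A)·L_A = 0.40 × 4.31249e-14 = 1.725e-14
  P(Z=B)·L_B = 0.32 × 1.59308e-07 = 5.09784e-08
  P(Z=C)·L_C = 0.28 × 5.24489e-07 = 1.46857e-07
Denominator: 1.725e-14 + 5.09784e-08 + 1.46857e-07 = 1.97835e-07
P(Level C | x₁, x₂) = 1.46857e-07 / 1.97835e-07 ≈ 0.742

0.742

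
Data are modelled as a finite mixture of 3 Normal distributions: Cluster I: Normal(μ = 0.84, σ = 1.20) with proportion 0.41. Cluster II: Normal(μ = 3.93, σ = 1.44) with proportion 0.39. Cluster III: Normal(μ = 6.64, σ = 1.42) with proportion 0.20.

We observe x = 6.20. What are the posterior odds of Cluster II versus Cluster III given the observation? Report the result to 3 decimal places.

0.582

The posterior odds equal the prior odds times the likelihood ratio: (π_i/π_j)·(f_i(x)/f_j(x)).
Evaluate each component's likelihood at the observed value:
  f_I = (1/(1.20·√(2π)))·exp(−(6.20−0.84)²/(2·1.20²)) = 0.332452·exp(-9.97556) = 1.54668e-05
  f_II = (1/(1.44·√(2π)))·exp(−(6.20−3.93)²/(2·1.44²)) = 0.277043·exp(-1.24250) = 0.0799717
  f_III = (1/(1.42·√(2π)))·exp(−(6.20−6.64)²/(2·1.42²)) = 0.280945·exp(-0.04801) = 0.267777
0.031189 / 0.0535553 ≈ 0.582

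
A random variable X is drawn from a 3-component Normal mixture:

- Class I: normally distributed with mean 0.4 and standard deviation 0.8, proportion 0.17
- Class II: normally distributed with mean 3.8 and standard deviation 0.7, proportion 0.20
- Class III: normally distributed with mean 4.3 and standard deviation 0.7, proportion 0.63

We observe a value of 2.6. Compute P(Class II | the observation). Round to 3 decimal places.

Apply Bayes' rule: the posterior for each component is proportional to its prior times its likelihood at x.
Evaluate each component's likelihood at the observed value:
  p_I = (1/(0.8·√(2π)))·exp(−(2.6−0.4)²/(2·0.8²)) = 0.498678·exp(-3.78125) = 0.011367
  p_II = (1/(0.7·√(2π)))·exp(−(2.6−3.8)²/(2·0.7²)) = 0.569918·exp(-1.46939) = 0.131119
  p_III = (1/(0.7·√(2π)))·exp(−(2.6−4.3)²/(2·0.7²)) = 0.569918·exp(-2.94898) = 0.0298598
Weight by the priors:
  w_I·p_I = 0.17 × 0.011367 = 0.00193238
  w_II·p_II = 0.20 × 0.131119 = 0.0262238
  w_III·p_III = 0.63 × 0.0298598 = 0.0188117
Sum: 0.00193238 + 0.0262238 + 0.0188117 = 0.0469678
P(Class II | 2.6) = 0.0262238 / 0.0469678 ≈ 0.558

0.558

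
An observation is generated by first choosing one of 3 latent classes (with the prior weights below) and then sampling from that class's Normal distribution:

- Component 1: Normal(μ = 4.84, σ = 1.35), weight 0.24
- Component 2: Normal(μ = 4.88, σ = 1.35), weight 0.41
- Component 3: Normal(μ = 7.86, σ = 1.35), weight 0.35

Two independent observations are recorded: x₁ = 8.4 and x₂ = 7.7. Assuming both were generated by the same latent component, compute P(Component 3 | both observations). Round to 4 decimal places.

0.9928

Posterior ∝ prior × likelihood, so P(k | x) ∝ π_k f_k(x); normalise over all components.
Since both observations come from the same component, the likelihood for component k is f_k(x₁)·f_k(x₂).
  p_1 = [(1/(1.35·√(2π)))·exp(−(8.4−4.84)²/(2·1.35²)) = 0.295513·exp(-3.47698) = 0.0091315] × [0.0313324] = 0.000286112
  p_2 = [(1/(1.35·√(2π)))·exp(−(8.4−4.88)²/(2·1.35²)) = 0.295513·exp(-3.39929) = 0.00986927] × [0.0333475] = 0.000329116
  p_3 = [(1/(1.35·√(2π)))·exp(−(8.4−7.86)²/(2·1.35²)) = 0.295513·exp(-0.08000) = 0.272793] × [0.293445] = 0.0800495
Unnormalised posteriors:
  π_1·p_1 = 0.24 × 0.000286112 = 6.86668e-05
  π_2·p_2 = 0.41 × 0.000329116 = 0.000134937
  π_3·p_3 = 0.35 × 0.0800495 = 0.0280173
Sum: 6.86668e-05 + 0.000134937 + 0.0280173 = 0.0282209
Responsibility of Component 3: 0.0280173 / 0.0282209 ≈ 0.9928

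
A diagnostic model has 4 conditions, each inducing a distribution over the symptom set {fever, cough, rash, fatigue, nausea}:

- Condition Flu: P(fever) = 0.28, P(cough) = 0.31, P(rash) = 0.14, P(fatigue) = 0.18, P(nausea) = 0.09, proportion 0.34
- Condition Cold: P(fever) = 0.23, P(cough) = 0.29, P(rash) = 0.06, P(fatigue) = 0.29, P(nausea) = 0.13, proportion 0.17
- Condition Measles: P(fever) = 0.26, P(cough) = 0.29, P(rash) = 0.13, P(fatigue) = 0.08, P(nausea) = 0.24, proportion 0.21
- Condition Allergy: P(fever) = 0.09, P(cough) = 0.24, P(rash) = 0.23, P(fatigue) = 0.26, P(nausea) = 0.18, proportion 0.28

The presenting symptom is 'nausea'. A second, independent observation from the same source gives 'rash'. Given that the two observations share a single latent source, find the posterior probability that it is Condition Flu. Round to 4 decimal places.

0.1803

Posterior ∝ prior × likelihood, so P(k | x) ∝ P(Z=k) f_k(x); normalise over all components.
Since both observations come from the same component, the likelihood for component k is f_k(x₁)·f_k(x₂).
  L_Flu = [P(nausea | comp) = 0.09] × [0.14] = 0.0126
  L_Cold = [P(nausea | comp) = 0.13] × [0.06] = 0.0078
  L_Measles = [P(nausea | comp) = 0.24] × [0.13] = 0.0312
  L_Allergy = [P(nausea | comp) = 0.18] × [0.23] = 0.0414
Prior × likelihood for each component:
  P(Z=Flu)·L_Flu = 0.34 × 0.0126 = 0.004284
  P(Z=Cold)·L_Cold = 0.17 × 0.0078 = 0.001326
  P(Z=Measles)·L_Measles = 0.21 × 0.0312 = 0.006552
  P(Z=Allergy)·L_Allergy = 0.28 × 0.0414 = 0.011592
Sum: 0.004284 + 0.001326 + 0.006552 + 0.011592 = 0.023754
Responsibility of Condition Flu: 0.004284 / 0.023754 ≈ 0.1803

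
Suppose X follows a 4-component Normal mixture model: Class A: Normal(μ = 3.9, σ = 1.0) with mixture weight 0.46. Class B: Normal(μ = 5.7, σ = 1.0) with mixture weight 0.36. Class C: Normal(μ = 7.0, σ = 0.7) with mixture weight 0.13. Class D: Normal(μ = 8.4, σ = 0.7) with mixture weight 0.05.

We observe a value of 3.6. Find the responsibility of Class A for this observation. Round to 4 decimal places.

P(component k | x) = P(Z=k)·f_k(x) / marginal(x), where marginal(x) = Σ_j P(Z=j)·f_j(x).
Component likelihoods at x = 3.6:
  f_A = 0.381388
  f_B = 0.0439836
  f_C = 4.29447e-06
  f_D = 3.51124e-11
Prior × likelihood for each component:
  P(Z=A)·f_A = 0.46 × 0.381388 = 0.175438
  P(Z=B)·f_B = 0.36 × 0.0439836 = 0.0158341
  P(Z=C)·f_C = 0.13 × 4.29447e-06 = 5.58281e-07
  P(Z=D)·f_D = 0.05 × 3.51124e-11 = 1.75562e-12
Sum: 0.175438 + 0.0158341 + 5.58281e-07 + 1.75562e-12 = 0.191273
P(Class A | the observation) ≈ 0.9172

0.9172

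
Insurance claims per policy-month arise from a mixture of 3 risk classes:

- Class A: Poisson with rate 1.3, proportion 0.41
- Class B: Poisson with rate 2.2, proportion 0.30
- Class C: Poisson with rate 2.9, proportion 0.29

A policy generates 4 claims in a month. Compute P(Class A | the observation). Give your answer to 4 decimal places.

0.1433

By Bayes' theorem, P(k | x) = π_k f_k(x) / Σ_j π_j f_j(x).
Poisson probabilities:
  p_A = e^(−1.3)·1.3^4/4! = 0.0324324
  p_B = e^(−2.2)·2.2^4/4! = 0.108151
  p_C = e^(−2.9)·2.9^4/4! = 0.162154
Weight by the priors:
  π_A·p_A = 0.41 × 0.0324324 = 0.0132973
  π_B·p_B = 0.30 × 0.108151 = 0.0324454
  π_C·p_C = 0.29 × 0.162154 = 0.0470246
Evidence: 0.0132973 + 0.0324454 + 0.0470246 = 0.0927672
Responsibility of Class A: 0.0132973 / 0.0927672 ≈ 0.1433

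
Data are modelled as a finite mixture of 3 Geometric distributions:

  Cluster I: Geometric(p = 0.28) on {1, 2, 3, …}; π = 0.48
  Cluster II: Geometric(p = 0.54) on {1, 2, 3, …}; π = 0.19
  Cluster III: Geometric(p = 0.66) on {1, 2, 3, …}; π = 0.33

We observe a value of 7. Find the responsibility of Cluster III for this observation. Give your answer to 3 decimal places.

P(component k | x) = P(Z=k)·f_k(x) / marginal(x), where marginal(x) = Σ_j P(Z=j)·f_j(x).
Evaluate each component's likelihood at the observed value:
  L_I = 0.0390079
  L_II = 0.00511612
  L_III = 0.00101957
Weight by the priors:
  P(Z=I)·L_I = 0.48 × 0.0390079 = 0.0187238
  P(Z=II)·L_II = 0.19 × 0.00511612 = 0.000972063
  P(Z=III)·L_III = 0.33 × 0.00101957 = 0.000336458
Evidence: 0.0187238 + 0.000972063 + 0.000336458 = 0.0200323
So the posterior for Cluster III is 0.000336458 / 0.0200323 ≈ 0.017.

0.017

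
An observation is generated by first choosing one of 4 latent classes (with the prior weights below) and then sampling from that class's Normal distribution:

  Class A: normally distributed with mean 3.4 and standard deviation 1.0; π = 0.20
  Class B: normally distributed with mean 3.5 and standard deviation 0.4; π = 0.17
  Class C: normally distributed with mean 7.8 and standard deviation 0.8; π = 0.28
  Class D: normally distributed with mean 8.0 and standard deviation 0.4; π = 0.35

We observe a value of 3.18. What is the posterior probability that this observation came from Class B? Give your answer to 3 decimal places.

0.613

Posterior ∝ prior × likelihood, so P(k | x) ∝ π_k f_k(x); normalise over all components.
Component likelihoods at x = 3.18:
  p_A = (1/(1.0·√(2π)))·exp(−(3.18−3.4)²/(2·1.0²)) = 0.398942·exp(-0.02420) = 0.389404
  p_B = (1/(0.4·√(2π)))·exp(−(3.18−3.5)²/(2·0.4²)) = 0.997356·exp(-0.32000) = 0.724229
  p_C = (1/(0.8·√(2π)))·exp(−(3.18−7.8)²/(2·0.8²)) = 0.498678·exp(-16.67531) = 2.85643e-08
  p_D = (1/(0.4·√(2π)))·exp(−(3.18−8.0)²/(2·0.4²)) = 0.997356·exp(-72.60125) = 2.94122e-32
Weight by the priors:
  π_A·p_A = 0.20 × 0.389404 = 0.0778808
  π_B·p_B = 0.17 × 0.724229 = 0.123119
  π_C·p_C = 0.28 × 2.85643e-08 = 7.99801e-09
  π_D·p_D = 0.35 × 2.94122e-32 = 1.02943e-32
Normaliser: 0.0778808 + 0.123119 + 7.99801e-09 + 1.02943e-32 = 0.201
Responsibility of Class B: 0.123119 / 0.201 ≈ 0.613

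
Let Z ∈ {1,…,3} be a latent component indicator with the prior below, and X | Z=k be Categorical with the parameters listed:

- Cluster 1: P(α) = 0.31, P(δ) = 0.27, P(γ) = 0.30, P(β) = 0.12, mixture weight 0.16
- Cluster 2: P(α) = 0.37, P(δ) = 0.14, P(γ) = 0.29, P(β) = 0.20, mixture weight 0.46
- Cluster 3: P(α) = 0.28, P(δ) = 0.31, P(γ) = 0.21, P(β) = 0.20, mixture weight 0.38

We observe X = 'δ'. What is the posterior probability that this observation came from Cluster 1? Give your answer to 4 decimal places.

P(component k | x) = π_k·f_k(x) / marginal(x), where marginal(x) = Σ_j π_j·f_j(x).
Evaluate each component's likelihood at the observed value:
  L_1 = P(δ | comp) = 0.27
  L_2 = P(δ | comp) = 0.14
  L_3 = P(δ | comp) = 0.31
Unnormalised posteriors:
  π_1·L_1 = 0.16 × 0.27 = 0.0432
  π_2·L_2 = 0.46 × 0.14 = 0.0644
  π_3·L_3 = 0.38 × 0.31 = 0.1178
Denominator: 0.0432 + 0.0644 + 0.1178 = 0.2254
P(Cluster 1 | x) = 0.0432 / 0.2254 ≈ 0.1917

0.1917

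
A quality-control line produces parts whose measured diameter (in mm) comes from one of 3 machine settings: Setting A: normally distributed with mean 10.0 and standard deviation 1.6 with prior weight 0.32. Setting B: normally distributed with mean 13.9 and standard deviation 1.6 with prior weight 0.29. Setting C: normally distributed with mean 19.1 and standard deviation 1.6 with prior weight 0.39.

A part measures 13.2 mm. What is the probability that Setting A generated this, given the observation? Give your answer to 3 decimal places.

0.141

P(component k | x) = P(Z=k)·f_k(x) / marginal(x), where marginal(x) = Σ_j P(Z=j)·f_j(x).
Evaluate each component's likelihood at the observed value:
  L_A = (1/(1.6·√(2π)))·exp(−(13.2−10.0)²/(2·1.6²)) = 0.249339·exp(-2.00000) = 0.0337444
  L_B = (1/(1.6·√(2π)))·exp(−(13.2−13.9)²/(2·1.6²)) = 0.249339·exp(-0.09570) = 0.226583
  L_C = (1/(1.6·√(2π)))·exp(−(13.2−19.1)²/(2·1.6²)) = 0.249339·exp(-6.79883) = 0.000278033
Prior × likelihood for each component:
  P(Z=A)·L_A = 0.32 × 0.0337444 = 0.0107982
  P(Z=B)·L_B = 0.29 × 0.226583 = 0.065709
  P(Z=C)·L_C = 0.39 × 0.000278033 = 0.000108433
Sum: 0.0107982 + 0.065709 + 0.000108433 = 0.0766156
P(Setting A | x) = 0.0107982 / 0.0766156 ≈ 0.141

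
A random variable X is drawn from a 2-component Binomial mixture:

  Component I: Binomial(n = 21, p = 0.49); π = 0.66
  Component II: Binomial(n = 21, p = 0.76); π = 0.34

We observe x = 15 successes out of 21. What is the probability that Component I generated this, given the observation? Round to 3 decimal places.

0.198

P(component k | x) = P(Z=k)·f_k(x) / marginal(x), where marginal(x) = Σ_j P(Z=j)·f_j(x).
Component likelihoods at x = 15 successes out of 21:
  p_I = C(21,15)·0.49^15·0.51^6 = 54264·2.25393e-05·0.0175963 = 0.0215216
  p_II = C(21,15)·0.76^15·0.24^6 = 54264·0.0163006·0.000191103 = 0.169038
Prior × likelihood for each component:
  P(Z=I)·p_I = 0.66 × 0.0215216 = 0.0142042
  P(Z=II)·p_II = 0.34 × 0.169038 = 0.0574728
Denominator: 0.0142042 + 0.0574728 = 0.071677
P(Component I | x) ≈ 0.198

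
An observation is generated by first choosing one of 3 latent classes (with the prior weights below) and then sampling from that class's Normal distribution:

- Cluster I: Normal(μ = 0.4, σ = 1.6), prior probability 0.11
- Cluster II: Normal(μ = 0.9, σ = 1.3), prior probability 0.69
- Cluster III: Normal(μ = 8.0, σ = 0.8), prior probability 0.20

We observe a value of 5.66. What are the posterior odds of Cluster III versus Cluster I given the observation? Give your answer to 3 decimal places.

11.212

Posterior odds = (w_i f_i(x)) / (w_j f_j(x)); the normalising sum cancels.
Evaluate each component's likelihood at the observed value:
  L_I = (1/(1.6·√(2π)))·exp(−(5.66−0.4)²/(2·1.6²)) = 0.249339·exp(-5.40383) = 0.00112186
  L_II = (1/(1.3·√(2π)))·exp(−(5.66−0.9)²/(2·1.3²)) = 0.306879·exp(-6.70343) = 0.000376446
  L_III = (1/(0.8·√(2π)))·exp(−(5.66−8.0)²/(2·0.8²)) = 0.498678·exp(-4.27781) = 0.00691815
Posterior odds = (w_III·L_III) / (w_I·L_I) = (0.20·0.00691815) / (0.11·0.00112186) = 0.00138363 / 0.000123404 ≈ 11.212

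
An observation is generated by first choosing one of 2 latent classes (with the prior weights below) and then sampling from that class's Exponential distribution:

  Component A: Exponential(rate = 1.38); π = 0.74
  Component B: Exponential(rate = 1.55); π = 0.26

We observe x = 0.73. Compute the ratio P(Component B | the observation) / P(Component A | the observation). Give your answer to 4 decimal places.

Posterior odds = (w_i f_i(x)) / (w_j f_j(x)); the normalising sum cancels.
Evaluate each component's likelihood at the observed value:
  p_A = 1.38·e^(−1.38·0.73) = 1.38·e^(−1.0074) = 0.503931
  p_B = 1.55·e^(−1.55·0.73) = 1.55·e^(−1.1315) = 0.499951
Posterior odds = (w_B·p_B) / (w_A·p_A) = (0.26·0.499951) / (0.74·0.503931) = 0.129987 / 0.372909 ≈ 0.3486

0.3486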